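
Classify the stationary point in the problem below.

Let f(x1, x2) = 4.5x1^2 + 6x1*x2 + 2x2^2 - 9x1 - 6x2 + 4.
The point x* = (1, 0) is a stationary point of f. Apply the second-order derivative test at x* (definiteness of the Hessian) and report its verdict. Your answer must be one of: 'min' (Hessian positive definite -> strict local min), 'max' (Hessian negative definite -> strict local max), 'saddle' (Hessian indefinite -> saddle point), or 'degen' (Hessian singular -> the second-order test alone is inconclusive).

Compute the Hessian H = grad^2 f:
  H = [[9, 6], [6, 4]]
Verify stationarity: grad f(x*) = H x* + g = (0, 0).
Eigenvalues of H: 0, 13.
H has a zero eigenvalue (singular; positive semidefinite but not definite), so H is neither positive definite, negative definite, nor indefinite. The second-order test alone is inconclusive -> degen.
(Indeed, f is constant along the null direction of H through x*, so x* is not a strict local extremum.)

degen


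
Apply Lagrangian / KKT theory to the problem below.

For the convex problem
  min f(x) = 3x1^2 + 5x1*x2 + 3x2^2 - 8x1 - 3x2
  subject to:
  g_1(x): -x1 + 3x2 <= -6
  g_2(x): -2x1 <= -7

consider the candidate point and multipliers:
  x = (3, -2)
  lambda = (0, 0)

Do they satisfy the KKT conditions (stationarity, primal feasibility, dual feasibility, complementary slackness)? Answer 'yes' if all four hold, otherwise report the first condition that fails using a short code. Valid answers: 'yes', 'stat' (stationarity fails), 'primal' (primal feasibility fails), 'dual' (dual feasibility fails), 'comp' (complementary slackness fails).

Gradient of f: grad f(x) = Q x + c = (0, 0)
Constraint values g_i(x) = a_i^T x - b_i:
  g_1((3, -2)) = -3
  g_2((3, -2)) = 1
Stationarity residual: grad f(x) + sum_i lambda_i a_i = (0, 0)
  -> stationarity OK
Primal feasibility (all g_i <= 0): FAILS
Dual feasibility (all lambda_i >= 0): OK
Complementary slackness (lambda_i * g_i(x) = 0 for all i): OK

Verdict: the first failing condition is primal_feasibility -> primal.

primal


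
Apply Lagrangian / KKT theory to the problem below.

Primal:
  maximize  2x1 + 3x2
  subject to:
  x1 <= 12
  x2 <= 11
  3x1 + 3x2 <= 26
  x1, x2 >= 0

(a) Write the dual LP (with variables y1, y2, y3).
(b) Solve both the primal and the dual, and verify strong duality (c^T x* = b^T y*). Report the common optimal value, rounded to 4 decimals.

The standard primal-dual pair for 'max c^T x s.t. A x <= b, x >= 0' is:
  Dual:  min b^T y  s.t.  A^T y >= c,  y >= 0.

So the dual LP is:
  minimize  12y1 + 11y2 + 26y3
  subject to:
    y1 + 3y3 >= 2
    y2 + 3y3 >= 3
    y1, y2, y3 >= 0

Solving the primal: x* = (0, 8.6667).
  primal value c^T x* = 26.
Solving the dual: y* = (0, 0, 1).
  dual value b^T y* = 26.
Strong duality: c^T x* = b^T y*. Confirmed.

26


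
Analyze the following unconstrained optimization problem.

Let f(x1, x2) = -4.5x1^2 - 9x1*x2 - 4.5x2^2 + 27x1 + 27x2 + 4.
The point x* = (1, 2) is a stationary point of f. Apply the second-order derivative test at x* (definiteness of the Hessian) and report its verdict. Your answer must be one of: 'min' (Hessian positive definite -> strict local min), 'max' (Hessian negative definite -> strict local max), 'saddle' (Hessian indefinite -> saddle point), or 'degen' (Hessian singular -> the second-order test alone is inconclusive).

Compute the Hessian H = grad^2 f:
  H = [[-9, -9], [-9, -9]]
Verify stationarity: grad f(x*) = H x* + g = (0, 0).
Eigenvalues of H: -18, 0.
H has a zero eigenvalue (singular; negative semidefinite but not definite), so H is neither positive definite, negative definite, nor indefinite. The second-order test alone is inconclusive -> degen.
(Indeed, f is constant along the null direction of H through x*, so x* is not a strict local extremum.)

degen


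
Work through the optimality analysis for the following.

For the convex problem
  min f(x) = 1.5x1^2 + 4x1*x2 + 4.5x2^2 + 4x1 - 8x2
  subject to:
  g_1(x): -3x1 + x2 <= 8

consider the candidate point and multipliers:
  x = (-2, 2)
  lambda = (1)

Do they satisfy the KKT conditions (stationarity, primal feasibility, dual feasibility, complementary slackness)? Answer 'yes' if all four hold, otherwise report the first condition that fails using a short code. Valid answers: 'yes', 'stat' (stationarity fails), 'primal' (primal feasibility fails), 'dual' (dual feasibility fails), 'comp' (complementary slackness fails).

Gradient of f: grad f(x) = Q x + c = (6, 2)
Constraint values g_i(x) = a_i^T x - b_i:
  g_1((-2, 2)) = 0
Stationarity residual: grad f(x) + sum_i lambda_i a_i = (3, 3)
  -> stationarity FAILS
Primal feasibility (all g_i <= 0): OK
Dual feasibility (all lambda_i >= 0): OK
Complementary slackness (lambda_i * g_i(x) = 0 for all i): OK

Verdict: the first failing condition is stationarity -> stat.

stat


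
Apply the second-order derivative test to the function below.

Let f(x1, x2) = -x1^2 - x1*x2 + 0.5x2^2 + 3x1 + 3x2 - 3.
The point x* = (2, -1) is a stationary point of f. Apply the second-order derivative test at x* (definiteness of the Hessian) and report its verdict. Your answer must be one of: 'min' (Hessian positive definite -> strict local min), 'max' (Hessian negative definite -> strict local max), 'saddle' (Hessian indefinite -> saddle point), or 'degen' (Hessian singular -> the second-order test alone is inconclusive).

Compute the Hessian H = grad^2 f:
  H = [[-2, -1], [-1, 1]]
Verify stationarity: grad f(x*) = H x* + g = (0, 0).
Eigenvalues of H: -2.3028, 1.3028.
Eigenvalues have mixed signs, so H is indefinite -> x* is a saddle point.

saddle


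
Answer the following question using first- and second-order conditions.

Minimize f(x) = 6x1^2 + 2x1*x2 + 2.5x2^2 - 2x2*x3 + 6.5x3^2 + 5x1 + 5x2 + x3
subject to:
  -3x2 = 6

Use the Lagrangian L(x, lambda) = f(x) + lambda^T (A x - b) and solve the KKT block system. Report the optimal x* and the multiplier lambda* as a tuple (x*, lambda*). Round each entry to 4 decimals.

Form the Lagrangian:
  L(x, lambda) = (1/2) x^T Q x + c^T x + lambda^T (A x - b)
Stationarity (grad_x L = 0): Q x + c + A^T lambda = 0.
Primal feasibility: A x = b.

This gives the KKT block system:
  [ Q   A^T ] [ x     ]   [-c ]
  [ A    0  ] [ lambda ] = [ b ]

Solving the linear system:
  x*      = (-0.0833, -2, -0.3846)
  lambda* = (-1.4658)
  f(x*)   = -1.0032

x* = (-0.0833, -2, -0.3846), lambda* = (-1.4658)


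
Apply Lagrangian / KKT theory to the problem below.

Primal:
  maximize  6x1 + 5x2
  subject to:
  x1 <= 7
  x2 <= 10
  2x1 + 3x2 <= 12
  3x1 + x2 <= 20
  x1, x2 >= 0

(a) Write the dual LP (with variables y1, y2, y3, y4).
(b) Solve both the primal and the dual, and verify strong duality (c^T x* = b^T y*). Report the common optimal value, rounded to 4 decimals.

The standard primal-dual pair for 'max c^T x s.t. A x <= b, x >= 0' is:
  Dual:  min b^T y  s.t.  A^T y >= c,  y >= 0.

So the dual LP is:
  minimize  7y1 + 10y2 + 12y3 + 20y4
  subject to:
    y1 + 2y3 + 3y4 >= 6
    y2 + 3y3 + y4 >= 5
    y1, y2, y3, y4 >= 0

Solving the primal: x* = (6, 0).
  primal value c^T x* = 36.
Solving the dual: y* = (0, 0, 3, 0).
  dual value b^T y* = 36.
Strong duality: c^T x* = b^T y*. Confirmed.

36


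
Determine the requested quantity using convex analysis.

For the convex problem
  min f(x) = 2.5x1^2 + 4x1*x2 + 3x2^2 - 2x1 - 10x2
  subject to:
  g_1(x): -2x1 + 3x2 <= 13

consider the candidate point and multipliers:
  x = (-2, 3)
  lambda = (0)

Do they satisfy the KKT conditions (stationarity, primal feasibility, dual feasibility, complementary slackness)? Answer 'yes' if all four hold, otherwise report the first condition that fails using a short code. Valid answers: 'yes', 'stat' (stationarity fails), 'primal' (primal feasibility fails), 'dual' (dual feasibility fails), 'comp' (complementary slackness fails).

Gradient of f: grad f(x) = Q x + c = (0, 0)
Constraint values g_i(x) = a_i^T x - b_i:
  g_1((-2, 3)) = 0
Stationarity residual: grad f(x) + sum_i lambda_i a_i = (0, 0)
  -> stationarity OK
Primal feasibility (all g_i <= 0): OK
Dual feasibility (all lambda_i >= 0): OK
Complementary slackness (lambda_i * g_i(x) = 0 for all i): OK

Verdict: yes, KKT holds.

yes


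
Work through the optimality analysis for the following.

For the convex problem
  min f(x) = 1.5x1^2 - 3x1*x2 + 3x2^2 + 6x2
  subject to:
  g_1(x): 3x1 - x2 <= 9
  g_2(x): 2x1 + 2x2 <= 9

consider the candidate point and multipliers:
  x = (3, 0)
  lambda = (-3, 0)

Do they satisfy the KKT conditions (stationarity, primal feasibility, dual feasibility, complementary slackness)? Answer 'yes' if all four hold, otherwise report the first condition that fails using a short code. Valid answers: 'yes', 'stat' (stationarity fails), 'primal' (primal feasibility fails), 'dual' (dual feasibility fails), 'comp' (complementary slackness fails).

Gradient of f: grad f(x) = Q x + c = (9, -3)
Constraint values g_i(x) = a_i^T x - b_i:
  g_1((3, 0)) = 0
  g_2((3, 0)) = -3
Stationarity residual: grad f(x) + sum_i lambda_i a_i = (0, 0)
  -> stationarity OK
Primal feasibility (all g_i <= 0): OK
Dual feasibility (all lambda_i >= 0): FAILS
Complementary slackness (lambda_i * g_i(x) = 0 for all i): OK

Verdict: the first failing condition is dual_feasibility -> dual.

dual


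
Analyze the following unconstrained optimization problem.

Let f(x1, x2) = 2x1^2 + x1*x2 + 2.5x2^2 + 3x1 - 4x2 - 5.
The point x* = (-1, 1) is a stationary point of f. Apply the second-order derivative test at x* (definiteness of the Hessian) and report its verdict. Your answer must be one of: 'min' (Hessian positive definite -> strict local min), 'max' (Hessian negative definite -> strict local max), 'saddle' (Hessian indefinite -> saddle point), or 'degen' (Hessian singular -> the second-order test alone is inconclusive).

Compute the Hessian H = grad^2 f:
  H = [[4, 1], [1, 5]]
Verify stationarity: grad f(x*) = H x* + g = (0, 0).
Eigenvalues of H: 3.382, 5.618.
Both eigenvalues > 0, so H is positive definite -> x* is a strict local min.

min


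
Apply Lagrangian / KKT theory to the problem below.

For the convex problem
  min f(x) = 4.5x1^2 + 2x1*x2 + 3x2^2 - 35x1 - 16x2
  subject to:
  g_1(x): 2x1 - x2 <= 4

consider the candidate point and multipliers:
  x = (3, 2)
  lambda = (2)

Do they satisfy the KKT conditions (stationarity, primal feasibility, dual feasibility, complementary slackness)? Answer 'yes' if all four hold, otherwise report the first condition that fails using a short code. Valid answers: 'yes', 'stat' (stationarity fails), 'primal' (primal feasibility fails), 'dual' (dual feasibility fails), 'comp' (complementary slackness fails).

Gradient of f: grad f(x) = Q x + c = (-4, 2)
Constraint values g_i(x) = a_i^T x - b_i:
  g_1((3, 2)) = 0
Stationarity residual: grad f(x) + sum_i lambda_i a_i = (0, 0)
  -> stationarity OK
Primal feasibility (all g_i <= 0): OK
Dual feasibility (all lambda_i >= 0): OK
Complementary slackness (lambda_i * g_i(x) = 0 for all i): OK

Verdict: yes, KKT holds.

yes


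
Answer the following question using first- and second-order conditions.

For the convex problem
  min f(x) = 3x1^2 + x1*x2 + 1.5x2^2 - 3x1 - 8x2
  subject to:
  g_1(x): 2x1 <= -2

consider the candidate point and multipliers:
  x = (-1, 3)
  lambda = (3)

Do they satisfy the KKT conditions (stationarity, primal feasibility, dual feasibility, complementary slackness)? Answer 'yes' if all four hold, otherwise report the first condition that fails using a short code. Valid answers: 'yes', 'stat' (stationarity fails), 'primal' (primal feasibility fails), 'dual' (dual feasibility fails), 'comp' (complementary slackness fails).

Gradient of f: grad f(x) = Q x + c = (-6, 0)
Constraint values g_i(x) = a_i^T x - b_i:
  g_1((-1, 3)) = 0
Stationarity residual: grad f(x) + sum_i lambda_i a_i = (0, 0)
  -> stationarity OK
Primal feasibility (all g_i <= 0): OK
Dual feasibility (all lambda_i >= 0): OK
Complementary slackness (lambda_i * g_i(x) = 0 for all i): OK

Verdict: yes, KKT holds.

yes


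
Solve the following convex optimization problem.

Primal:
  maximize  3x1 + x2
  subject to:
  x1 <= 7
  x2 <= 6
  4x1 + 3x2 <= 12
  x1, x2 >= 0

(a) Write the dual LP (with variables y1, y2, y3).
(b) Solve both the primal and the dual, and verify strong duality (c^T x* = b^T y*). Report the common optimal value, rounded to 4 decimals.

The standard primal-dual pair for 'max c^T x s.t. A x <= b, x >= 0' is:
  Dual:  min b^T y  s.t.  A^T y >= c,  y >= 0.

So the dual LP is:
  minimize  7y1 + 6y2 + 12y3
  subject to:
    y1 + 4y3 >= 3
    y2 + 3y3 >= 1
    y1, y2, y3 >= 0

Solving the primal: x* = (3, 0).
  primal value c^T x* = 9.
Solving the dual: y* = (0, 0, 0.75).
  dual value b^T y* = 9.
Strong duality: c^T x* = b^T y*. Confirmed.

9


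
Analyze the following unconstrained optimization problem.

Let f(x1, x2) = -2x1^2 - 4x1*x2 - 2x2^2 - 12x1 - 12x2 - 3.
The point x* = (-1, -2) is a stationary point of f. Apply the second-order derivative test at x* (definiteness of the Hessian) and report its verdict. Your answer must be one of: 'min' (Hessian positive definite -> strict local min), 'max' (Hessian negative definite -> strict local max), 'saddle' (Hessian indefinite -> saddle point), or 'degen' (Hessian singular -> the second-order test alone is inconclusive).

Compute the Hessian H = grad^2 f:
  H = [[-4, -4], [-4, -4]]
Verify stationarity: grad f(x*) = H x* + g = (0, 0).
Eigenvalues of H: -8, 0.
H has a zero eigenvalue (singular; negative semidefinite but not definite), so H is neither positive definite, negative definite, nor indefinite. The second-order test alone is inconclusive -> degen.
(Indeed, f is constant along the null direction of H through x*, so x* is not a strict local extremum.)

degen


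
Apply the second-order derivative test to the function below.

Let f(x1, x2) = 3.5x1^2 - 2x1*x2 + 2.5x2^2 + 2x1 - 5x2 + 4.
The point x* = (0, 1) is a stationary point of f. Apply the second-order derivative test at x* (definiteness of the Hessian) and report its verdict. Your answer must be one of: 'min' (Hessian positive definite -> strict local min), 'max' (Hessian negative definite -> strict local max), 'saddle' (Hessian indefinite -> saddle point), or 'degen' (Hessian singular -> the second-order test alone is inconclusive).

Compute the Hessian H = grad^2 f:
  H = [[7, -2], [-2, 5]]
Verify stationarity: grad f(x*) = H x* + g = (0, 0).
Eigenvalues of H: 3.7639, 8.2361.
Both eigenvalues > 0, so H is positive definite -> x* is a strict local min.

min


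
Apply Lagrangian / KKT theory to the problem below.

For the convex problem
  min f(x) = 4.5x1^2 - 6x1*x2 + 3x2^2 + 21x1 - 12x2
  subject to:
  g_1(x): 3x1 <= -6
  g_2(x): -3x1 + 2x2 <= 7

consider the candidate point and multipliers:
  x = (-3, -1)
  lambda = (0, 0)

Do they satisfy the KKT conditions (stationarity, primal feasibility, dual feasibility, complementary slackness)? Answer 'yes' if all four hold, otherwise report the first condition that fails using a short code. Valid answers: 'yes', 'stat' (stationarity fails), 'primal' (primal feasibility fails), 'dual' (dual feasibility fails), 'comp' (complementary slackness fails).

Gradient of f: grad f(x) = Q x + c = (0, 0)
Constraint values g_i(x) = a_i^T x - b_i:
  g_1((-3, -1)) = -3
  g_2((-3, -1)) = 0
Stationarity residual: grad f(x) + sum_i lambda_i a_i = (0, 0)
  -> stationarity OK
Primal feasibility (all g_i <= 0): OK
Dual feasibility (all lambda_i >= 0): OK
Complementary slackness (lambda_i * g_i(x) = 0 for all i): OK

Verdict: yes, KKT holds.

yes


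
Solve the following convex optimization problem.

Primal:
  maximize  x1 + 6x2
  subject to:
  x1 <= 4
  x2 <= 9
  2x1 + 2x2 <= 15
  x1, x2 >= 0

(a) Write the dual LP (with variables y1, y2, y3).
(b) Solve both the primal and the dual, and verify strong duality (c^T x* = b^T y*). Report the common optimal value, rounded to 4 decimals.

The standard primal-dual pair for 'max c^T x s.t. A x <= b, x >= 0' is:
  Dual:  min b^T y  s.t.  A^T y >= c,  y >= 0.

So the dual LP is:
  minimize  4y1 + 9y2 + 15y3
  subject to:
    y1 + 2y3 >= 1
    y2 + 2y3 >= 6
    y1, y2, y3 >= 0

Solving the primal: x* = (0, 7.5).
  primal value c^T x* = 45.
Solving the dual: y* = (0, 0, 3).
  dual value b^T y* = 45.
Strong duality: c^T x* = b^T y*. Confirmed.

45


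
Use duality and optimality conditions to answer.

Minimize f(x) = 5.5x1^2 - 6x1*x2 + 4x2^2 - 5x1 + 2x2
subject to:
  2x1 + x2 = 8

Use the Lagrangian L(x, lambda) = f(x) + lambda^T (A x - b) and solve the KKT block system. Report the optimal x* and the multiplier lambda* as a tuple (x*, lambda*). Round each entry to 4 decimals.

Form the Lagrangian:
  L(x, lambda) = (1/2) x^T Q x + c^T x + lambda^T (A x - b)
Stationarity (grad_x L = 0): Q x + c + A^T lambda = 0.
Primal feasibility: A x = b.

This gives the KKT block system:
  [ Q   A^T ] [ x     ]   [-c ]
  [ A    0  ] [ lambda ] = [ b ]

Solving the linear system:
  x*      = (2.7612, 2.4776)
  lambda* = (-5.2537)
  f(x*)   = 16.5896

x* = (2.7612, 2.4776), lambda* = (-5.2537)


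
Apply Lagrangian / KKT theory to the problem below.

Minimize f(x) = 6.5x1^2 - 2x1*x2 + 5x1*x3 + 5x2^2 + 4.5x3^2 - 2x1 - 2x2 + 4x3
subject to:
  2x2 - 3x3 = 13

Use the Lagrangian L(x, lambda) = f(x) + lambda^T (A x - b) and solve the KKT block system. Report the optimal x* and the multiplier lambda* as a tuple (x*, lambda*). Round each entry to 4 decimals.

Form the Lagrangian:
  L(x, lambda) = (1/2) x^T Q x + c^T x + lambda^T (A x - b)
Stationarity (grad_x L = 0): Q x + c + A^T lambda = 0.
Primal feasibility: A x = b.

This gives the KKT block system:
  [ Q   A^T ] [ x     ]   [-c ]
  [ A    0  ] [ lambda ] = [ b ]

Solving the linear system:
  x*      = (1.651, 1.6523, -3.2318)
  lambda* = (-5.6104)
  f(x*)   = 26.7004

x* = (1.651, 1.6523, -3.2318), lambda* = (-5.6104)


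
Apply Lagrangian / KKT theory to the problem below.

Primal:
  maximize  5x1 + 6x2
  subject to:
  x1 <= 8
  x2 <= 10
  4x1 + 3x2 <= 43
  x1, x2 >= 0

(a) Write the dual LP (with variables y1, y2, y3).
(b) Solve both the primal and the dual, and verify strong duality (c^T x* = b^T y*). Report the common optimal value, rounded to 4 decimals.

The standard primal-dual pair for 'max c^T x s.t. A x <= b, x >= 0' is:
  Dual:  min b^T y  s.t.  A^T y >= c,  y >= 0.

So the dual LP is:
  minimize  8y1 + 10y2 + 43y3
  subject to:
    y1 + 4y3 >= 5
    y2 + 3y3 >= 6
    y1, y2, y3 >= 0

Solving the primal: x* = (3.25, 10).
  primal value c^T x* = 76.25.
Solving the dual: y* = (0, 2.25, 1.25).
  dual value b^T y* = 76.25.
Strong duality: c^T x* = b^T y*. Confirmed.

76.25


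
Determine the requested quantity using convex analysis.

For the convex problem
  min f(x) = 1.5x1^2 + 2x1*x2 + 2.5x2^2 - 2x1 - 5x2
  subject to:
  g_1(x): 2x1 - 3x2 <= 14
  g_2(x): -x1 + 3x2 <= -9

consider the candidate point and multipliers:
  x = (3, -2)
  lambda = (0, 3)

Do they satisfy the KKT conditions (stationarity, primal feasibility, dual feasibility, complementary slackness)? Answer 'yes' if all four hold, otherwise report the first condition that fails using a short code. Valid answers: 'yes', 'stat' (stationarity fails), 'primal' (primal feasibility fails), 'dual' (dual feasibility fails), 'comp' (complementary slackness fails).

Gradient of f: grad f(x) = Q x + c = (3, -9)
Constraint values g_i(x) = a_i^T x - b_i:
  g_1((3, -2)) = -2
  g_2((3, -2)) = 0
Stationarity residual: grad f(x) + sum_i lambda_i a_i = (0, 0)
  -> stationarity OK
Primal feasibility (all g_i <= 0): OK
Dual feasibility (all lambda_i >= 0): OK
Complementary slackness (lambda_i * g_i(x) = 0 for all i): OK

Verdict: yes, KKT holds.

yes


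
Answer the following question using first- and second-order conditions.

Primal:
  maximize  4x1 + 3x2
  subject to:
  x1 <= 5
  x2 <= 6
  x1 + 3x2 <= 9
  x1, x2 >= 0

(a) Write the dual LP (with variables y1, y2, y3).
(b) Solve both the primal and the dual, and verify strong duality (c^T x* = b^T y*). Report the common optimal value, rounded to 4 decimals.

The standard primal-dual pair for 'max c^T x s.t. A x <= b, x >= 0' is:
  Dual:  min b^T y  s.t.  A^T y >= c,  y >= 0.

So the dual LP is:
  minimize  5y1 + 6y2 + 9y3
  subject to:
    y1 + y3 >= 4
    y2 + 3y3 >= 3
    y1, y2, y3 >= 0

Solving the primal: x* = (5, 1.3333).
  primal value c^T x* = 24.
Solving the dual: y* = (3, 0, 1).
  dual value b^T y* = 24.
Strong duality: c^T x* = b^T y*. Confirmed.

24


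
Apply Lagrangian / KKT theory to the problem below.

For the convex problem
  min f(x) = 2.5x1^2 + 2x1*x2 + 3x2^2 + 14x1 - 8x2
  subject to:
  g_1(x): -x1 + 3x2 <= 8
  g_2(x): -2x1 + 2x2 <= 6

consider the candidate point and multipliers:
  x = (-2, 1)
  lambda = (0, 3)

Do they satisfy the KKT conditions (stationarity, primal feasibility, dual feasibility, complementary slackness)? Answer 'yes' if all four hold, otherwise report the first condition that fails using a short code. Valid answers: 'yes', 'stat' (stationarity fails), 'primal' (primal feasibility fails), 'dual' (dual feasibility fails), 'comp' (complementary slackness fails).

Gradient of f: grad f(x) = Q x + c = (6, -6)
Constraint values g_i(x) = a_i^T x - b_i:
  g_1((-2, 1)) = -3
  g_2((-2, 1)) = 0
Stationarity residual: grad f(x) + sum_i lambda_i a_i = (0, 0)
  -> stationarity OK
Primal feasibility (all g_i <= 0): OK
Dual feasibility (all lambda_i >= 0): OK
Complementary slackness (lambda_i * g_i(x) = 0 for all i): OK

Verdict: yes, KKT holds.

yes


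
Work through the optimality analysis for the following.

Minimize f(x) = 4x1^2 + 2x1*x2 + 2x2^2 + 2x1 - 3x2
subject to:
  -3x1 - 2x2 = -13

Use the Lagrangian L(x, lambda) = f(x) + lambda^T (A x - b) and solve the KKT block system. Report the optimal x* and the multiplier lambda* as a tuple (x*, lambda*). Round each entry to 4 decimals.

Form the Lagrangian:
  L(x, lambda) = (1/2) x^T Q x + c^T x + lambda^T (A x - b)
Stationarity (grad_x L = 0): Q x + c + A^T lambda = 0.
Primal feasibility: A x = b.

This gives the KKT block system:
  [ Q   A^T ] [ x     ]   [-c ]
  [ A    0  ] [ lambda ] = [ b ]

Solving the linear system:
  x*      = (1.7727, 3.8409)
  lambda* = (7.9545)
  f(x*)   = 47.7159

x* = (1.7727, 3.8409), lambda* = (7.9545)


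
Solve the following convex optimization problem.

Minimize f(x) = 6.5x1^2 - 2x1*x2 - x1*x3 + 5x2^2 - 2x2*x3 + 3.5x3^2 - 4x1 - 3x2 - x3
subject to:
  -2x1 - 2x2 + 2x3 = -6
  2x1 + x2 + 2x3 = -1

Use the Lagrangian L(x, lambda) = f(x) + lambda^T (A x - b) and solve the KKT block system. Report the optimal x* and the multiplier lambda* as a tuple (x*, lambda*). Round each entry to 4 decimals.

Form the Lagrangian:
  L(x, lambda) = (1/2) x^T Q x + c^T x + lambda^T (A x - b)
Stationarity (grad_x L = 0): Q x + c + A^T lambda = 0.
Primal feasibility: A x = b.

This gives the KKT block system:
  [ Q   A^T ] [ x     ]   [-c ]
  [ A    0  ] [ lambda ] = [ b ]

Solving the linear system:
  x*      = (0.6491, 0.8012, -1.5497)
  lambda* = (4.6211, 2.4286)
  f(x*)   = 13.3525

x* = (0.6491, 0.8012, -1.5497), lambda* = (4.6211, 2.4286)


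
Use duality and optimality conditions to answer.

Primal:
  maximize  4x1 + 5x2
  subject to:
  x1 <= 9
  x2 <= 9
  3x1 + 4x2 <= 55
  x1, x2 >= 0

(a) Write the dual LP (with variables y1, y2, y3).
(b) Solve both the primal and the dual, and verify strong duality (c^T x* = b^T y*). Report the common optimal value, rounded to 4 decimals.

The standard primal-dual pair for 'max c^T x s.t. A x <= b, x >= 0' is:
  Dual:  min b^T y  s.t.  A^T y >= c,  y >= 0.

So the dual LP is:
  minimize  9y1 + 9y2 + 55y3
  subject to:
    y1 + 3y3 >= 4
    y2 + 4y3 >= 5
    y1, y2, y3 >= 0

Solving the primal: x* = (9, 7).
  primal value c^T x* = 71.
Solving the dual: y* = (0.25, 0, 1.25).
  dual value b^T y* = 71.
Strong duality: c^T x* = b^T y*. Confirmed.

71


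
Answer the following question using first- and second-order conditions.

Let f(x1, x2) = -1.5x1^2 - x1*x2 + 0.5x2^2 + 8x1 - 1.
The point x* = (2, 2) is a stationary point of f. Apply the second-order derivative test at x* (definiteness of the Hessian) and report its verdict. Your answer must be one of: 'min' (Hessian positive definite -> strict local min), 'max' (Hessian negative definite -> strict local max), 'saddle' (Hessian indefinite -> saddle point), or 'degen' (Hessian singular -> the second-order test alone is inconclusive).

Compute the Hessian H = grad^2 f:
  H = [[-3, -1], [-1, 1]]
Verify stationarity: grad f(x*) = H x* + g = (0, 0).
Eigenvalues of H: -3.2361, 1.2361.
Eigenvalues have mixed signs, so H is indefinite -> x* is a saddle point.

saddle


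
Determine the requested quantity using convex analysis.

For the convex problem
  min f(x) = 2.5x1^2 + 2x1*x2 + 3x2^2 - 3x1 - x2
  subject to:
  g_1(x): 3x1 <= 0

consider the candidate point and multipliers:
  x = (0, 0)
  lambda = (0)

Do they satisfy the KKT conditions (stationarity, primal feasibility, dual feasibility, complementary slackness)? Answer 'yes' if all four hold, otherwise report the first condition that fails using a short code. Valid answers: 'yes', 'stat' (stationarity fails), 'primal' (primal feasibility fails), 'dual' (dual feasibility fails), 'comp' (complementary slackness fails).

Gradient of f: grad f(x) = Q x + c = (-3, -1)
Constraint values g_i(x) = a_i^T x - b_i:
  g_1((0, 0)) = 0
Stationarity residual: grad f(x) + sum_i lambda_i a_i = (-3, -1)
  -> stationarity FAILS
Primal feasibility (all g_i <= 0): OK
Dual feasibility (all lambda_i >= 0): OK
Complementary slackness (lambda_i * g_i(x) = 0 for all i): OK

Verdict: the first failing condition is stationarity -> stat.

stat


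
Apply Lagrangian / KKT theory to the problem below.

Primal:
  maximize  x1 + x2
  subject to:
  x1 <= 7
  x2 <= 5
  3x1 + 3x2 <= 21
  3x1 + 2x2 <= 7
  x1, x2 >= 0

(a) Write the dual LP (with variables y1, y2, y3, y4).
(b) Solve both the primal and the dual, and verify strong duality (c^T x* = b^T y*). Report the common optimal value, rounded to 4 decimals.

The standard primal-dual pair for 'max c^T x s.t. A x <= b, x >= 0' is:
  Dual:  min b^T y  s.t.  A^T y >= c,  y >= 0.

So the dual LP is:
  minimize  7y1 + 5y2 + 21y3 + 7y4
  subject to:
    y1 + 3y3 + 3y4 >= 1
    y2 + 3y3 + 2y4 >= 1
    y1, y2, y3, y4 >= 0

Solving the primal: x* = (0, 3.5).
  primal value c^T x* = 3.5.
Solving the dual: y* = (0, 0, 0, 0.5).
  dual value b^T y* = 3.5.
Strong duality: c^T x* = b^T y*. Confirmed.

3.5


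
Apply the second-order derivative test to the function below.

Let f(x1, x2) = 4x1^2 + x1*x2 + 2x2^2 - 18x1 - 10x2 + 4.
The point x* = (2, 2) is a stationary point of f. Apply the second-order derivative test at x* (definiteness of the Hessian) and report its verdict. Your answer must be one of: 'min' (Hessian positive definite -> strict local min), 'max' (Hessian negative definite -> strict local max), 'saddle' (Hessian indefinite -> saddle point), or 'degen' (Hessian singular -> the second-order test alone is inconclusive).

Compute the Hessian H = grad^2 f:
  H = [[8, 1], [1, 4]]
Verify stationarity: grad f(x*) = H x* + g = (0, 0).
Eigenvalues of H: 3.7639, 8.2361.
Both eigenvalues > 0, so H is positive definite -> x* is a strict local min.

min


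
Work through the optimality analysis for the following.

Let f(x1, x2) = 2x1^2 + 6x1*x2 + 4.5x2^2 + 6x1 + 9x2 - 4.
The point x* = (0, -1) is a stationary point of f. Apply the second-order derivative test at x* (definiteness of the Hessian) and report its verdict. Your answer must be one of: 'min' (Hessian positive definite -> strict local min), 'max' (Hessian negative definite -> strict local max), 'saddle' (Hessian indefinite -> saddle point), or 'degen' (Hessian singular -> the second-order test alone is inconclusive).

Compute the Hessian H = grad^2 f:
  H = [[4, 6], [6, 9]]
Verify stationarity: grad f(x*) = H x* + g = (0, 0).
Eigenvalues of H: 0, 13.
H has a zero eigenvalue (singular; positive semidefinite but not definite), so H is neither positive definite, negative definite, nor indefinite. The second-order test alone is inconclusive -> degen.
(Indeed, f is constant along the null direction of H through x*, so x* is not a strict local extremum.)

degen


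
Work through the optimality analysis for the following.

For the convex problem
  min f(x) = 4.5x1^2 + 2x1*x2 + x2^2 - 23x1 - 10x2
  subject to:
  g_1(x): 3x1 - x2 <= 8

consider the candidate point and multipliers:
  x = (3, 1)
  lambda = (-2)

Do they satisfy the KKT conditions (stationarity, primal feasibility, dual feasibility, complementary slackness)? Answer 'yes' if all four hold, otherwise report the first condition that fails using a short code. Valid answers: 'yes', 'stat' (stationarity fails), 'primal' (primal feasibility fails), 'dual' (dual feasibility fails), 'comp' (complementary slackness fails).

Gradient of f: grad f(x) = Q x + c = (6, -2)
Constraint values g_i(x) = a_i^T x - b_i:
  g_1((3, 1)) = 0
Stationarity residual: grad f(x) + sum_i lambda_i a_i = (0, 0)
  -> stationarity OK
Primal feasibility (all g_i <= 0): OK
Dual feasibility (all lambda_i >= 0): FAILS
Complementary slackness (lambda_i * g_i(x) = 0 for all i): OK

Verdict: the first failing condition is dual_feasibility -> dual.

dual


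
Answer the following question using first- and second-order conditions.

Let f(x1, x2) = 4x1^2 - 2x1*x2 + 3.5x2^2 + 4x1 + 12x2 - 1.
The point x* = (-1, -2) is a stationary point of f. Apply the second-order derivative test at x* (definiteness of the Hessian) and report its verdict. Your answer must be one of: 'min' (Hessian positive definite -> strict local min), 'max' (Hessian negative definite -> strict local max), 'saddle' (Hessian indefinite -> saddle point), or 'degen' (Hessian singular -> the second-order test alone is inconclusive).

Compute the Hessian H = grad^2 f:
  H = [[8, -2], [-2, 7]]
Verify stationarity: grad f(x*) = H x* + g = (0, 0).
Eigenvalues of H: 5.4384, 9.5616.
Both eigenvalues > 0, so H is positive definite -> x* is a strict local min.

min


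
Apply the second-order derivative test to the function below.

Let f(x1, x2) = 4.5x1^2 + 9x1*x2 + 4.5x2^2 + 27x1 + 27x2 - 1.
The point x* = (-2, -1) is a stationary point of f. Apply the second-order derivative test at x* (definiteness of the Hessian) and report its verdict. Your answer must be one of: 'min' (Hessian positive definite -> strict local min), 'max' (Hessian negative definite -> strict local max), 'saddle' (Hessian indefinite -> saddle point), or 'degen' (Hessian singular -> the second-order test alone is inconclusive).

Compute the Hessian H = grad^2 f:
  H = [[9, 9], [9, 9]]
Verify stationarity: grad f(x*) = H x* + g = (0, 0).
Eigenvalues of H: 0, 18.
H has a zero eigenvalue (singular; positive semidefinite but not definite), so H is neither positive definite, negative definite, nor indefinite. The second-order test alone is inconclusive -> degen.
(Indeed, f is constant along the null direction of H through x*, so x* is not a strict local extremum.)

degen


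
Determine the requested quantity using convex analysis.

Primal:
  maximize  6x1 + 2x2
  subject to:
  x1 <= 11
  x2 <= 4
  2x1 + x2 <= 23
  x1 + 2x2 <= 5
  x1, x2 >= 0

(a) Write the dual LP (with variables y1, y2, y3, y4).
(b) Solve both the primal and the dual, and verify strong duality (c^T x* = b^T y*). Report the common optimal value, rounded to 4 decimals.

The standard primal-dual pair for 'max c^T x s.t. A x <= b, x >= 0' is:
  Dual:  min b^T y  s.t.  A^T y >= c,  y >= 0.

So the dual LP is:
  minimize  11y1 + 4y2 + 23y3 + 5y4
  subject to:
    y1 + 2y3 + y4 >= 6
    y2 + y3 + 2y4 >= 2
    y1, y2, y3, y4 >= 0

Solving the primal: x* = (5, 0).
  primal value c^T x* = 30.
Solving the dual: y* = (0, 0, 0, 6).
  dual value b^T y* = 30.
Strong duality: c^T x* = b^T y*. Confirmed.

30


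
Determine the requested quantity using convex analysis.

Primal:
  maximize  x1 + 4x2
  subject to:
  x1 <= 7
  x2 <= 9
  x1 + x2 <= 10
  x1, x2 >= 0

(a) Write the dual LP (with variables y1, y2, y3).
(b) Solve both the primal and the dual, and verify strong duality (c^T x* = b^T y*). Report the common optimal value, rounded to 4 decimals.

The standard primal-dual pair for 'max c^T x s.t. A x <= b, x >= 0' is:
  Dual:  min b^T y  s.t.  A^T y >= c,  y >= 0.

So the dual LP is:
  minimize  7y1 + 9y2 + 10y3
  subject to:
    y1 + y3 >= 1
    y2 + y3 >= 4
    y1, y2, y3 >= 0

Solving the primal: x* = (1, 9).
  primal value c^T x* = 37.
Solving the dual: y* = (0, 3, 1).
  dual value b^T y* = 37.
Strong duality: c^T x* = b^T y*. Confirmed.

37


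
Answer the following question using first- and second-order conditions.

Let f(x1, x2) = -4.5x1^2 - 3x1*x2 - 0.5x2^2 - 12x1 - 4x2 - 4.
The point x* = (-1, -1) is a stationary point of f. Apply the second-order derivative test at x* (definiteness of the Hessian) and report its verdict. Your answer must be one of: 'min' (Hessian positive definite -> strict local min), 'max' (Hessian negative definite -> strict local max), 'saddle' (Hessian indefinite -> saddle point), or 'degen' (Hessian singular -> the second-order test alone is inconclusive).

Compute the Hessian H = grad^2 f:
  H = [[-9, -3], [-3, -1]]
Verify stationarity: grad f(x*) = H x* + g = (0, 0).
Eigenvalues of H: -10, 0.
H has a zero eigenvalue (singular; negative semidefinite but not definite), so H is neither positive definite, negative definite, nor indefinite. The second-order test alone is inconclusive -> degen.
(Indeed, f is constant along the null direction of H through x*, so x* is not a strict local extremum.)

degen


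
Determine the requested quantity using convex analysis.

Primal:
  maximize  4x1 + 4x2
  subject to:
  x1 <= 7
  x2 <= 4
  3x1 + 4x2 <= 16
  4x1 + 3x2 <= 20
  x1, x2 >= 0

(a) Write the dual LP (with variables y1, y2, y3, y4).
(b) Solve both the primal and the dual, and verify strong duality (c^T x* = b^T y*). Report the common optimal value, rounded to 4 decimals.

The standard primal-dual pair for 'max c^T x s.t. A x <= b, x >= 0' is:
  Dual:  min b^T y  s.t.  A^T y >= c,  y >= 0.

So the dual LP is:
  minimize  7y1 + 4y2 + 16y3 + 20y4
  subject to:
    y1 + 3y3 + 4y4 >= 4
    y2 + 4y3 + 3y4 >= 4
    y1, y2, y3, y4 >= 0

Solving the primal: x* = (4.5714, 0.5714).
  primal value c^T x* = 20.5714.
Solving the dual: y* = (0, 0, 0.5714, 0.5714).
  dual value b^T y* = 20.5714.
Strong duality: c^T x* = b^T y*. Confirmed.

20.5714


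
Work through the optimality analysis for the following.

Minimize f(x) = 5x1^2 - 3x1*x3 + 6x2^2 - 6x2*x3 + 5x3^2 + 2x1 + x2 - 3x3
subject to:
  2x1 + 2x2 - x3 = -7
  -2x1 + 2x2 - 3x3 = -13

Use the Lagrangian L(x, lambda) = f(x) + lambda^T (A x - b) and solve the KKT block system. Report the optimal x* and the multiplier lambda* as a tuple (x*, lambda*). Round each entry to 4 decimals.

Form the Lagrangian:
  L(x, lambda) = (1/2) x^T Q x + c^T x + lambda^T (A x - b)
Stationarity (grad_x L = 0): Q x + c + A^T lambda = 0.
Primal feasibility: A x = b.

This gives the KKT block system:
  [ Q   A^T ] [ x     ]   [-c ]
  [ A    0  ] [ lambda ] = [ b ]

Solving the linear system:
  x*      = (0.0484, -2.0968, 2.9032)
  lambda* = (11.9516, 8.8387)
  f(x*)   = 93.9274

x* = (0.0484, -2.0968, 2.9032), lambda* = (11.9516, 8.8387)


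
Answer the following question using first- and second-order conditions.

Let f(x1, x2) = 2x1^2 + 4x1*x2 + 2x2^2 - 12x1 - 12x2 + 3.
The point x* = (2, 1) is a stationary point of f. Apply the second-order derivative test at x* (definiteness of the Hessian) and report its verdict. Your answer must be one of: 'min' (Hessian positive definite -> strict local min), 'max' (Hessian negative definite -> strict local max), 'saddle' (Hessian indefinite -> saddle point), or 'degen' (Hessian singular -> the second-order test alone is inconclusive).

Compute the Hessian H = grad^2 f:
  H = [[4, 4], [4, 4]]
Verify stationarity: grad f(x*) = H x* + g = (0, 0).
Eigenvalues of H: 0, 8.
H has a zero eigenvalue (singular; positive semidefinite but not definite), so H is neither positive definite, negative definite, nor indefinite. The second-order test alone is inconclusive -> degen.
(Indeed, f is constant along the null direction of H through x*, so x* is not a strict local extremum.)

degen


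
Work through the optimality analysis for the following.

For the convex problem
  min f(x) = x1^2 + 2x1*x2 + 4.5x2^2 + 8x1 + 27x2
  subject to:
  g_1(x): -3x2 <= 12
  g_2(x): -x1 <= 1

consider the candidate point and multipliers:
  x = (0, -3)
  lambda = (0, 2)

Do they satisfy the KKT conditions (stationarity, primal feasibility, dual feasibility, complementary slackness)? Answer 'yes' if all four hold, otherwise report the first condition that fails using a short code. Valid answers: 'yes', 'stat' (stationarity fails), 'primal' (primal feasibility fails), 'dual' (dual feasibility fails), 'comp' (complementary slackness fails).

Gradient of f: grad f(x) = Q x + c = (2, 0)
Constraint values g_i(x) = a_i^T x - b_i:
  g_1((0, -3)) = -3
  g_2((0, -3)) = -1
Stationarity residual: grad f(x) + sum_i lambda_i a_i = (0, 0)
  -> stationarity OK
Primal feasibility (all g_i <= 0): OK
Dual feasibility (all lambda_i >= 0): OK
Complementary slackness (lambda_i * g_i(x) = 0 for all i): FAILS

Verdict: the first failing condition is complementary_slackness -> comp.

comp


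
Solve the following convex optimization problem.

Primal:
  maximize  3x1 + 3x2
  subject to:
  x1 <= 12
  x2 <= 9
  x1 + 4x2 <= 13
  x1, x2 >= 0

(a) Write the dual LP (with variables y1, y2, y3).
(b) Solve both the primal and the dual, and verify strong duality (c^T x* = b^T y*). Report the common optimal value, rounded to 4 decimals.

The standard primal-dual pair for 'max c^T x s.t. A x <= b, x >= 0' is:
  Dual:  min b^T y  s.t.  A^T y >= c,  y >= 0.

So the dual LP is:
  minimize  12y1 + 9y2 + 13y3
  subject to:
    y1 + y3 >= 3
    y2 + 4y3 >= 3
    y1, y2, y3 >= 0

Solving the primal: x* = (12, 0.25).
  primal value c^T x* = 36.75.
Solving the dual: y* = (2.25, 0, 0.75).
  dual value b^T y* = 36.75.
Strong duality: c^T x* = b^T y*. Confirmed.

36.75


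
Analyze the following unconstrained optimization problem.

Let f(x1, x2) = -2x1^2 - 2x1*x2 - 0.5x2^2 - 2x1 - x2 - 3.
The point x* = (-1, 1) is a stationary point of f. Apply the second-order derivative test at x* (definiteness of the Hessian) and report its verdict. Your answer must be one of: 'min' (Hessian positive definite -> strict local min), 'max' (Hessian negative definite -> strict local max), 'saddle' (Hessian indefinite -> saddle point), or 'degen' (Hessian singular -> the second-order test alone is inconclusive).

Compute the Hessian H = grad^2 f:
  H = [[-4, -2], [-2, -1]]
Verify stationarity: grad f(x*) = H x* + g = (0, 0).
Eigenvalues of H: -5, 0.
H has a zero eigenvalue (singular; negative semidefinite but not definite), so H is neither positive definite, negative definite, nor indefinite. The second-order test alone is inconclusive -> degen.
(Indeed, f is constant along the null direction of H through x*, so x* is not a strict local extremum.)

degen


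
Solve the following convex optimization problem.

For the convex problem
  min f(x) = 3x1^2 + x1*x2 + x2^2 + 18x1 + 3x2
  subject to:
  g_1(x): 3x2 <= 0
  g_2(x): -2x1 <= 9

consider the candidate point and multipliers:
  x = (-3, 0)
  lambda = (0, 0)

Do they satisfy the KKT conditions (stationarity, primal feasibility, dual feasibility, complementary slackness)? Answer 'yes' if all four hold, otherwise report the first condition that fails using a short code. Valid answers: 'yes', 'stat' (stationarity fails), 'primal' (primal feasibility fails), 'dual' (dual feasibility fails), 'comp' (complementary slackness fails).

Gradient of f: grad f(x) = Q x + c = (0, 0)
Constraint values g_i(x) = a_i^T x - b_i:
  g_1((-3, 0)) = 0
  g_2((-3, 0)) = -3
Stationarity residual: grad f(x) + sum_i lambda_i a_i = (0, 0)
  -> stationarity OK
Primal feasibility (all g_i <= 0): OK
Dual feasibility (all lambda_i >= 0): OK
Complementary slackness (lambda_i * g_i(x) = 0 for all i): OK

Verdict: yes, KKT holds.

yes


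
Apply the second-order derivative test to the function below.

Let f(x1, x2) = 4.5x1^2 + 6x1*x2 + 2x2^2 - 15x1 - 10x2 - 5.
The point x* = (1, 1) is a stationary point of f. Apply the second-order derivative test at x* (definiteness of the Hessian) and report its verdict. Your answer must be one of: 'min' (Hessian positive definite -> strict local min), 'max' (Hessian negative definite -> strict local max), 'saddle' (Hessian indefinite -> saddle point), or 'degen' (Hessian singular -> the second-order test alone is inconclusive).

Compute the Hessian H = grad^2 f:
  H = [[9, 6], [6, 4]]
Verify stationarity: grad f(x*) = H x* + g = (0, 0).
Eigenvalues of H: 0, 13.
H has a zero eigenvalue (singular; positive semidefinite but not definite), so H is neither positive definite, negative definite, nor indefinite. The second-order test alone is inconclusive -> degen.
(Indeed, f is constant along the null direction of H through x*, so x* is not a strict local extremum.)

degen
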